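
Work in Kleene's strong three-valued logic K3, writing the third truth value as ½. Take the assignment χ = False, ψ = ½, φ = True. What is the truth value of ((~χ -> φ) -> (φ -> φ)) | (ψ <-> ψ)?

~χ = ~False = True
~χ -> φ = True -> True = True
φ -> φ = True -> True = True
(~χ -> φ) -> (φ -> φ) = True -> True = True
ψ <-> ψ = ½ <-> ½ = ½
((~χ -> φ) -> (φ -> φ)) | (ψ <-> ψ) = True | ½ = True

True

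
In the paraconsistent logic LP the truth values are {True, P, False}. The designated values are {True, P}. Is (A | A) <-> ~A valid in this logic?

No

Countermodel: A=True gives False, which is not designated.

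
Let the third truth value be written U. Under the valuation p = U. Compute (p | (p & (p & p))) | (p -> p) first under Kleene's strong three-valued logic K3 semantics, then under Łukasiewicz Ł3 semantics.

U; ⊤

In Kleene's strong three-valued logic K3: p & p = U & U = U
p & (p & p) = U & U = U
p | (p & (p & p)) = U | U = U
p -> p = U -> U = U
(p | (p & (p & p))) | (p -> p) = U | U = U
In Łukasiewicz Ł3: p & p = U & U = U
p & (p & p) = U & U = U
p | (p & (p & p)) = U | U = U
p -> p = U -> U = ⊤  [min(1, 1−½+½)]
(p | (p & (p & p))) | (p -> p) = U | ⊤ = ⊤
They differ because Kleene's strong three-valued logic K3 and Łukasiewicz Ł3 treat U differently under implication.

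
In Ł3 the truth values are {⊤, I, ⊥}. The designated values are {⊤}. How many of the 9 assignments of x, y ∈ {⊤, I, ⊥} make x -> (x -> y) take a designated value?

7

Of the 9 assignments, 7 give a value in {⊤}.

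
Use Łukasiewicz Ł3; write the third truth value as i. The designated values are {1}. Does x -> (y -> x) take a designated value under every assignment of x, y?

Every assignment of x, y over {1, i, 0} gives a value in {1}.
In particular, with x=i, y=i: x -> (y -> x) = 1.

Yes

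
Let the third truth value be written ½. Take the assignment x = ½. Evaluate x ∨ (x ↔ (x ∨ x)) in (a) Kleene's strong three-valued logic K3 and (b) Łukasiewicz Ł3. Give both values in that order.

½; True

In Kleene's strong three-valued logic K3: x ∨ x = ½ ∨ ½ = ½
x ↔ (x ∨ x) = ½ ↔ ½ = ½
x ∨ (x ↔ (x ∨ x)) = ½ ∨ ½ = ½
In Łukasiewicz Ł3: x ∨ x = ½ ∨ ½ = ½
x ↔ (x ∨ x) = ½ ↔ ½ = True  [1 − |½−½|]
x ∨ (x ↔ (x ∨ x)) = ½ ∨ True = True
They differ because Kleene's strong three-valued logic K3 and Łukasiewicz Ł3 treat ½ differently under implication.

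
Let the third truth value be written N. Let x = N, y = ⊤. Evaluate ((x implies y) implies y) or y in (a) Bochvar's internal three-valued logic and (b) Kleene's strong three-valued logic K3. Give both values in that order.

In Bochvar's internal three-valued logic: x implies y = N implies ⊤ = N  [any arg is the third value ⇒ result is the third value]
(x implies y) implies y = N implies ⊤ = N
((x implies y) implies y) or y = N or ⊤ = N
In Kleene's strong three-valued logic K3: x implies y = N implies ⊤ = ⊤  [not N or ⊤]
(x implies y) implies y = ⊤ implies ⊤ = ⊤
((x implies y) implies y) or y = ⊤ or ⊤ = ⊤
They differ because Bochvar's internal three-valued logic and Kleene's strong three-valued logic K3 treat N differently under the binary connectives.

N; ⊤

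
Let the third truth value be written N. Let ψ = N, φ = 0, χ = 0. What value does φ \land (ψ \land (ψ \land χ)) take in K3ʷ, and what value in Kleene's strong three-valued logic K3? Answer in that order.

In K3ʷ: ψ \land χ = N \land 0 = N
ψ \land (ψ \land χ) = N \land N = N
φ \land (ψ \land (ψ \land χ)) = 0 \land N = N
In Kleene's strong three-valued logic K3: ψ \land χ = N \land 0 = 0
ψ \land (ψ \land χ) = N \land 0 = 0
φ \land (ψ \land (ψ \land χ)) = 0 \land 0 = 0
They differ because K3ʷ and Kleene's strong three-valued logic K3 treat N differently under the binary connectives.

N; 0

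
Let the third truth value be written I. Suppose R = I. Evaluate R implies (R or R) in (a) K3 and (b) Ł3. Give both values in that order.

In K3: R or R = I or I = I
R implies (R or R) = I implies I = I
In Ł3: R or R = I or I = I
R implies (R or R) = I implies I = 1
They differ because K3 and Ł3 treat I differently under implication.

I; 1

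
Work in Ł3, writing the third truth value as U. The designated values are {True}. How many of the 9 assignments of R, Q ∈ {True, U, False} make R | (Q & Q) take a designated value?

5

Of the 9 assignments, 5 give a value in {True}.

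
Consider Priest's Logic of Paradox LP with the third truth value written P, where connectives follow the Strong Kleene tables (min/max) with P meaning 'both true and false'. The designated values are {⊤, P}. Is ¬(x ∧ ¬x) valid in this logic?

Yes

Every assignment of x over {⊤, P, ⊥} gives a value in {⊤, P}.
In particular, with x=P: ¬(x ∧ ¬x) = P.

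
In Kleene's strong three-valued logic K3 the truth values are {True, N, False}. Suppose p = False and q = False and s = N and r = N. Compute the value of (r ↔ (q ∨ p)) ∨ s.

N

q ∨ p = False ∨ False = False
r ↔ (q ∨ p) = N ↔ False = N
(r ↔ (q ∨ p)) ∨ s = N ∨ N = N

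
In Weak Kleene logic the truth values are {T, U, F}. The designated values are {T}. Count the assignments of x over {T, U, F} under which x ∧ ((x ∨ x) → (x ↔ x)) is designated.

x=T: T ✓
x=U: U ·
x=F: F ·

1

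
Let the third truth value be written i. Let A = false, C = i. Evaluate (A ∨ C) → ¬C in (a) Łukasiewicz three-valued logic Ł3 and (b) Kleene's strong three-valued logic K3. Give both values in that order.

In Łukasiewicz three-valued logic Ł3: A ∨ C = false ∨ i = i
¬C = ¬i = i
(A ∨ C) → ¬C = i → i = true
In Kleene's strong three-valued logic K3: A ∨ C = false ∨ i = i
¬C = ¬i = i
(A ∨ C) → ¬C = i → i = i
They differ because Łukasiewicz three-valued logic Ł3 and Kleene's strong three-valued logic K3 treat i differently under implication.

true; i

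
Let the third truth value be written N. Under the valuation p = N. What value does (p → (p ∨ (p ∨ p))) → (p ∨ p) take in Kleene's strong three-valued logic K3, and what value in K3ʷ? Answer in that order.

N; N

In Kleene's strong three-valued logic K3: p ∨ p = N ∨ N = N
p ∨ (p ∨ p) = N ∨ N = N
p → (p ∨ (p ∨ p)) = N → N = N  [¬N ∨ N]
p ∨ p = N ∨ N = N
(p → (p ∨ (p ∨ p))) → (p ∨ p) = N → N = N
In K3ʷ: p ∨ p = N ∨ N = N
p ∨ (p ∨ p) = N ∨ N = N
p → (p ∨ (p ∨ p)) = N → N = N
p ∨ p = N ∨ N = N
(p → (p ∨ (p ∨ p))) → (p ∨ p) = N → N = N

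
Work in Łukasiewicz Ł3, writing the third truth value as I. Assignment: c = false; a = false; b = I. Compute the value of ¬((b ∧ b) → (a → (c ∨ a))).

false

b ∧ b = I ∧ I = I
c ∨ a = false ∨ false = false
a → (c ∨ a) = false → false = true
(b ∧ b) → (a → (c ∨ a)) = I → true = true  [min(1, 1−½+1)]
¬((b ∧ b) → (a → (c ∨ a))) = ¬true = false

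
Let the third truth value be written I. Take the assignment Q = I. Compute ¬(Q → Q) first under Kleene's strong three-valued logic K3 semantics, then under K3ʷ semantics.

In Kleene's strong three-valued logic K3: Q → Q = I → I = I  [¬I ∨ I]
¬(Q → Q) = ¬I = I
In K3ʷ: Q → Q = I → I = I  [any arg is the third value ⇒ result is the third value]
¬(Q → Q) = ¬I = I

I; I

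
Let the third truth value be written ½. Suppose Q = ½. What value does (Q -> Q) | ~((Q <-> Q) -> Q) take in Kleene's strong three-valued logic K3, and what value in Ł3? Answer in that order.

In Kleene's strong three-valued logic K3: Q -> Q = ½ -> ½ = ½  [~½ | ½]
Q <-> Q = ½ <-> ½ = ½
(Q <-> Q) -> Q = ½ -> ½ = ½
~((Q <-> Q) -> Q) = ~½ = ½
(Q -> Q) | ~((Q <-> Q) -> Q) = ½ | ½ = ½
In Ł3: Q -> Q = ½ -> ½ = 1
Q <-> Q = ½ <-> ½ = 1
(Q <-> Q) -> Q = 1 -> ½ = ½
~((Q <-> Q) -> Q) = ~½ = ½
(Q -> Q) | ~((Q <-> Q) -> Q) = 1 | ½ = 1
They differ because Kleene's strong three-valued logic K3 and Ł3 treat ½ differently under implication.

½; 1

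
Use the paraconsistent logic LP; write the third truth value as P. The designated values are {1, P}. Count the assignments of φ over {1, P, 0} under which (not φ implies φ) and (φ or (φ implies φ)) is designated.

φ=1: 1 ✓
φ=P: P ✓
φ=0: 0 ·

2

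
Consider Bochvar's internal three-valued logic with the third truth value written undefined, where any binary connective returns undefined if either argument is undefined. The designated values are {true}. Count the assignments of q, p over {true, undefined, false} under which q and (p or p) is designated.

1

Designated under: (q=true, p=true).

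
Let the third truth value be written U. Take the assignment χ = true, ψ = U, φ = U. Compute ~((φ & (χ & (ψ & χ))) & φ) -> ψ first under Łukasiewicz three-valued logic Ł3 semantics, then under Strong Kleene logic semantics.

In Łukasiewicz three-valued logic Ł3: ψ & χ = U & true = U
χ & (ψ & χ) = true & U = U
φ & (χ & (ψ & χ)) = U & U = U
(φ & (χ & (ψ & χ))) & φ = U & U = U
~((φ & (χ & (ψ & χ))) & φ) = ~U = U
~((φ & (χ & (ψ & χ))) & φ) -> ψ = U -> U = true
In Strong Kleene logic: ψ & χ = U & true = U
χ & (ψ & χ) = true & U = U
φ & (χ & (ψ & χ)) = U & U = U
(φ & (χ & (ψ & χ))) & φ = U & U = U
~((φ & (χ & (ψ & χ))) & φ) = ~U = U
~((φ & (χ & (ψ & χ))) & φ) -> ψ = U -> U = U  [~U | U]
They differ because Łukasiewicz three-valued logic Ł3 and Strong Kleene logic treat U differently under implication.

true; U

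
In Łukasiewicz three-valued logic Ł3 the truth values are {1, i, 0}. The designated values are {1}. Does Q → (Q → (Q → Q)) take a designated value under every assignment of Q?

Yes

Every assignment of Q over {1, i, 0} gives a value in {1}.
In particular, with Q=i: Q → (Q → (Q → Q)) = 1.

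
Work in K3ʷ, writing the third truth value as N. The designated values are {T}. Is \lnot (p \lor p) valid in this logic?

Countermodel: p=T gives F, which is not designated.

No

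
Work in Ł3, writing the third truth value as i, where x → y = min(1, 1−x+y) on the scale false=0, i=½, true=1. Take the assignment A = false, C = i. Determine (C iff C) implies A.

false

C iff C = i iff i = true  [1 − |½−½|]
(C iff C) implies A = true implies false = false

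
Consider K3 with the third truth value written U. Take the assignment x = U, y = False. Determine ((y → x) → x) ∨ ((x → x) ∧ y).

y → x = False → U = True  [¬False ∨ U]
(y → x) → x = True → U = U
x → x = U → U = U
(x → x) ∧ y = U ∧ False = False
((y → x) → x) ∨ ((x → x) ∧ y) = U ∨ False = U

U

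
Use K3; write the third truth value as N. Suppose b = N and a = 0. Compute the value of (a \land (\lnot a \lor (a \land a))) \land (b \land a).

0

\lnot a = \lnot 0 = 1
a \land a = 0 \land 0 = 0
\lnot a \lor (a \land a) = 1 \lor 0 = 1
a \land (\lnot a \lor (a \land a)) = 0 \land 1 = 0
b \land a = N \land 0 = 0
(a \land (\lnot a \lor (a \land a))) \land (b \land a) = 0 \land 0 = 0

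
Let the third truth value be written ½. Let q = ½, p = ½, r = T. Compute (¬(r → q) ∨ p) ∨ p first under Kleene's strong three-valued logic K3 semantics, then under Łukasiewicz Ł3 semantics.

½; ½

In Kleene's strong three-valued logic K3: r → q = T → ½ = ½  [¬T ∨ ½]
¬(r → q) = ¬½ = ½
¬(r → q) ∨ p = ½ ∨ ½ = ½
(¬(r → q) ∨ p) ∨ p = ½ ∨ ½ = ½
In Łukasiewicz Ł3: r → q = T → ½ = ½
¬(r → q) = ¬½ = ½
¬(r → q) ∨ p = ½ ∨ ½ = ½
(¬(r → q) ∨ p) ∨ p = ½ ∨ ½ = ½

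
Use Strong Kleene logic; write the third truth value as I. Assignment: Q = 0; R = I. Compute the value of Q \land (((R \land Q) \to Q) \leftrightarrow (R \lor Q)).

0

R \land Q = I \land 0 = 0
(R \land Q) \to Q = 0 \to 0 = 1
R \lor Q = I \lor 0 = I
((R \land Q) \to Q) \leftrightarrow (R \lor Q) = 1 \leftrightarrow I = I
Q \land (((R \land Q) \to Q) \leftrightarrow (R \lor Q)) = 0 \land I = 0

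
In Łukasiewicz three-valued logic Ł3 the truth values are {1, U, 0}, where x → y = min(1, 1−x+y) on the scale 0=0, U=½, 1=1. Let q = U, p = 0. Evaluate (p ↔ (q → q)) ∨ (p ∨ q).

q → q = U → U = 1  [min(1, 1−½+½)]
p ↔ (q → q) = 0 ↔ 1 = 0
p ∨ q = 0 ∨ U = U
(p ↔ (q → q)) ∨ (p ∨ q) = 0 ∨ U = U

U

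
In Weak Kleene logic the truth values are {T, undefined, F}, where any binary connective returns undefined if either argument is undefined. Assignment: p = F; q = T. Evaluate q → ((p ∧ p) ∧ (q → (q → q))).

F

p ∧ p = F ∧ F = F
q → q = T → T = T
q → (q → q) = T → T = T
(p ∧ p) ∧ (q → (q → q)) = F ∧ T = F
q → ((p ∧ p) ∧ (q → (q → q))) = T → F = F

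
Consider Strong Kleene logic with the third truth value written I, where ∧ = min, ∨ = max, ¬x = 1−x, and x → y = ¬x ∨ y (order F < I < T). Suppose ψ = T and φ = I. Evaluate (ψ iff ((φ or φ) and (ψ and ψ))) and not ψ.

F

φ or φ = I or I = I
ψ and ψ = T and T = T
(φ or φ) and (ψ and ψ) = I and T = I
ψ iff ((φ or φ) and (ψ and ψ)) = T iff I = I
not ψ = not T = F
(ψ iff ((φ or φ) and (ψ and ψ))) and not ψ = I and F = F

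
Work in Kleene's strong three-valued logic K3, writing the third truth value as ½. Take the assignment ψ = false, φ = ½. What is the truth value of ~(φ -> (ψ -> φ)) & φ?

false

ψ -> φ = false -> ½ = true  [~false | ½]
φ -> (ψ -> φ) = ½ -> true = true
~(φ -> (ψ -> φ)) = ~true = false
~(φ -> (ψ -> φ)) & φ = false & ½ = false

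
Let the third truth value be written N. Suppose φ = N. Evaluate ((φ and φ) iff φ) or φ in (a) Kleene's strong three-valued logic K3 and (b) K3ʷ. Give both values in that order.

In Kleene's strong three-valued logic K3: φ and φ = N and N = N
(φ and φ) iff φ = N iff N = N
((φ and φ) iff φ) or φ = N or N = N
In K3ʷ: φ and φ = N and N = N
(φ and φ) iff φ = N iff N = N
((φ and φ) iff φ) or φ = N or N = N

N; N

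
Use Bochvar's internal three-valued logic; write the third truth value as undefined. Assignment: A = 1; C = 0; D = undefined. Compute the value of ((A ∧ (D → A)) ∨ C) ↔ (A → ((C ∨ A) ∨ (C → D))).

undefined

D → A = undefined → 1 = undefined  [any arg is the third value ⇒ result is the third value]
A ∧ (D → A) = 1 ∧ undefined = undefined
(A ∧ (D → A)) ∨ C = undefined ∨ 0 = undefined
C ∨ A = 0 ∨ 1 = 1
C → D = 0 → undefined = undefined
(C ∨ A) ∨ (C → D) = 1 ∨ undefined = undefined
A → ((C ∨ A) ∨ (C → D)) = 1 → undefined = undefined
((A ∧ (D → A)) ∨ C) ↔ (A → ((C ∨ A) ∨ (C → D))) = undefined ↔ undefined = undefined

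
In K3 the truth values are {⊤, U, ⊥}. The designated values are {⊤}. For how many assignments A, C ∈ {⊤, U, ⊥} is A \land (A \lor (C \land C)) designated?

3

Designated under: (A=⊤, C=⊤); (A=⊤, C=U); (A=⊤, C=⊥).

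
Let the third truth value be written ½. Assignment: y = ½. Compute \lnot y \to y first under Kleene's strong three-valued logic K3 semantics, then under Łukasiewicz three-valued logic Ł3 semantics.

In Kleene's strong three-valued logic K3: \lnot y = \lnot ½ = ½
\lnot y \to y = ½ \to ½ = ½  [\lnot ½ \lor ½]
In Łukasiewicz three-valued logic Ł3: \lnot y = \lnot ½ = ½
\lnot y \to y = ½ \to ½ = true  [min(1, 1−½+½)]
They differ because Kleene's strong three-valued logic K3 and Łukasiewicz three-valued logic Ł3 treat ½ differently under implication.

½; true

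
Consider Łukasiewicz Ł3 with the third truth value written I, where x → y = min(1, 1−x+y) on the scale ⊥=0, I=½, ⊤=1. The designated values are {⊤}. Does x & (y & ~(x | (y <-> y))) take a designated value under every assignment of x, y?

Countermodel: x=⊤, y=⊤ gives ⊥, which is not designated.

No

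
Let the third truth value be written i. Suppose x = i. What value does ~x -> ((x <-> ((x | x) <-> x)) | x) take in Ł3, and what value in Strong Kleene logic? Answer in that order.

1; i

In Ł3: ~x = ~i = i
x | x = i | i = i
(x | x) <-> x = i <-> i = 1  [1 − |½−½|]
x <-> ((x | x) <-> x) = i <-> 1 = i
(x <-> ((x | x) <-> x)) | x = i | i = i
~x -> ((x <-> ((x | x) <-> x)) | x) = i -> i = 1
In Strong Kleene logic: ~x = ~i = i
x | x = i | i = i
(x | x) <-> x = i <-> i = i
x <-> ((x | x) <-> x) = i <-> i = i
(x <-> ((x | x) <-> x)) | x = i | i = i
~x -> ((x <-> ((x | x) <-> x)) | x) = i -> i = i  [~i | i]
They differ because Ł3 and Strong Kleene logic treat i differently under implication.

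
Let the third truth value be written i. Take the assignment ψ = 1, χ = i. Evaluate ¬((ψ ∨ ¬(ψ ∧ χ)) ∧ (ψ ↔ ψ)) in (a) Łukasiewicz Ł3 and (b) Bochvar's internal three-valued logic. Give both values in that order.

0; i

In Łukasiewicz Ł3: ψ ∧ χ = 1 ∧ i = i
¬(ψ ∧ χ) = ¬i = i
ψ ∨ ¬(ψ ∧ χ) = 1 ∨ i = 1
ψ ↔ ψ = 1 ↔ 1 = 1
(ψ ∨ ¬(ψ ∧ χ)) ∧ (ψ ↔ ψ) = 1 ∧ 1 = 1
¬((ψ ∨ ¬(ψ ∧ χ)) ∧ (ψ ↔ ψ)) = ¬1 = 0
In Bochvar's internal three-valued logic: ψ ∧ χ = 1 ∧ i = i
¬(ψ ∧ χ) = ¬i = i
ψ ∨ ¬(ψ ∧ χ) = 1 ∨ i = i
ψ ↔ ψ = 1 ↔ 1 = 1
(ψ ∨ ¬(ψ ∧ χ)) ∧ (ψ ↔ ψ) = i ∧ 1 = i
¬((ψ ∨ ¬(ψ ∧ χ)) ∧ (ψ ↔ ψ)) = ¬i = i
They differ because Łukasiewicz Ł3 and Bochvar's internal three-valued logic treat i differently under the binary connectives.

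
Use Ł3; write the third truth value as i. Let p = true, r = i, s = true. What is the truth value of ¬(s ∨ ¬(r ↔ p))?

r ↔ p = i ↔ true = i
¬(r ↔ p) = ¬i = i
s ∨ ¬(r ↔ p) = true ∨ i = true
¬(s ∨ ¬(r ↔ p)) = ¬true = false

false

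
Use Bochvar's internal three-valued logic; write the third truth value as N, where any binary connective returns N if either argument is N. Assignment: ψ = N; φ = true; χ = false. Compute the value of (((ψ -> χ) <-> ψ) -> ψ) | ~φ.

N

ψ -> χ = N -> false = N  [any arg is the third value ⇒ result is the third value]
(ψ -> χ) <-> ψ = N <-> N = N
((ψ -> χ) <-> ψ) -> ψ = N -> N = N
~φ = ~true = false
(((ψ -> χ) <-> ψ) -> ψ) | ~φ = N | false = N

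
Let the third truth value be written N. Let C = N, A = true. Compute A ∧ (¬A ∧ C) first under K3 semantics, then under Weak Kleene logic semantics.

false; N

In K3: ¬A = ¬true = false
¬A ∧ C = false ∧ N = false
A ∧ (¬A ∧ C) = true ∧ false = false
In Weak Kleene logic: ¬A = ¬true = false
¬A ∧ C = false ∧ N = N
A ∧ (¬A ∧ C) = true ∧ N = N
They differ because K3 and Weak Kleene logic treat N differently under the binary connectives.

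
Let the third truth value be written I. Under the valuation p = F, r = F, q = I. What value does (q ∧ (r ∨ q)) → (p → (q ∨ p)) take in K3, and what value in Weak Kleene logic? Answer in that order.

In K3: r ∨ q = F ∨ I = I
q ∧ (r ∨ q) = I ∧ I = I
q ∨ p = I ∨ F = I
p → (q ∨ p) = F → I = T  [¬F ∨ I]
(q ∧ (r ∨ q)) → (p → (q ∨ p)) = I → T = T
In Weak Kleene logic: r ∨ q = F ∨ I = I
q ∧ (r ∨ q) = I ∧ I = I
q ∨ p = I ∨ F = I
p → (q ∨ p) = F → I = I  [any arg is the third value ⇒ result is the third value]
(q ∧ (r ∨ q)) → (p → (q ∨ p)) = I → I = I
They differ because K3 and Weak Kleene logic treat I differently under the binary connectives.

T; I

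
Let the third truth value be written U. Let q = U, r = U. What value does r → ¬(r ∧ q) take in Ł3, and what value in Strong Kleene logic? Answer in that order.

⊤; U

In Ł3: r ∧ q = U ∧ U = U
¬(r ∧ q) = ¬U = U
r → ¬(r ∧ q) = U → U = ⊤  [min(1, 1−½+½)]
In Strong Kleene logic: r ∧ q = U ∧ U = U
¬(r ∧ q) = ¬U = U
r → ¬(r ∧ q) = U → U = U  [¬U ∨ U]
They differ because Ł3 and Strong Kleene logic treat U differently under implication.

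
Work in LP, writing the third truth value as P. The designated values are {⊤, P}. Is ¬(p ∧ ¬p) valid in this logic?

Yes

Every assignment of p over {⊤, P, ⊥} gives a value in {⊤, P}.
In particular, with p=P: ¬(p ∧ ¬p) = P.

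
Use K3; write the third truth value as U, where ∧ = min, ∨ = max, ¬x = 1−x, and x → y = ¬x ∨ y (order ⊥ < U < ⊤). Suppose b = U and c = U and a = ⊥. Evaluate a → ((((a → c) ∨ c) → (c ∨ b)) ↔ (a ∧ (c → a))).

⊤

a → c = ⊥ → U = ⊤
(a → c) ∨ c = ⊤ ∨ U = ⊤
c ∨ b = U ∨ U = U
((a → c) ∨ c) → (c ∨ b) = ⊤ → U = U
c → a = U → ⊥ = U
a ∧ (c → a) = ⊥ ∧ U = ⊥
(((a → c) ∨ c) → (c ∨ b)) ↔ (a ∧ (c → a)) = U ↔ ⊥ = U
a → ((((a → c) ∨ c) → (c ∨ b)) ↔ (a ∧ (c → a))) = ⊥ → U = ⊤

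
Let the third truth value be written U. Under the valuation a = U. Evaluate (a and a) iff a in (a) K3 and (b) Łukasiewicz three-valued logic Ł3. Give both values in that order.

U; True

In K3: a and a = U and U = U
(a and a) iff a = U iff U = U
In Łukasiewicz three-valued logic Ł3: a and a = U and U = U
(a and a) iff a = U iff U = True  [1 − |½−½|]
They differ because K3 and Łukasiewicz three-valued logic Ł3 treat U differently under implication.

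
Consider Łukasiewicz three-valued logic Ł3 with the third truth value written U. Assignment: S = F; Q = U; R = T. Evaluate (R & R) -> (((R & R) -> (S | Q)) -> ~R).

U

R & R = T & T = T
R & R = T & T = T
S | Q = F | U = U
(R & R) -> (S | Q) = T -> U = U  [min(1, 1−1+½)]
~R = ~T = F
((R & R) -> (S | Q)) -> ~R = U -> F = U
(R & R) -> (((R & R) -> (S | Q)) -> ~R) = T -> U = U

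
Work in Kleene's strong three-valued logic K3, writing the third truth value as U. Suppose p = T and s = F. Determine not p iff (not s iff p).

F

not p = not T = F
not s = not F = T
not s iff p = T iff T = T
not p iff (not s iff p) = F iff T = F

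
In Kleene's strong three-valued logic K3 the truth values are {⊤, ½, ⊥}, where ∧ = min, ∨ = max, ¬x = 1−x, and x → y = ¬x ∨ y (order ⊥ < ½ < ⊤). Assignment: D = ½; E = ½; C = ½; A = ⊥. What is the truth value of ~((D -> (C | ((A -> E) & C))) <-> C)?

½

A -> E = ⊥ -> ½ = ⊤  [~⊥ | ½]
(A -> E) & C = ⊤ & ½ = ½
C | ((A -> E) & C) = ½ | ½ = ½
D -> (C | ((A -> E) & C)) = ½ -> ½ = ½
(D -> (C | ((A -> E) & C))) <-> C = ½ <-> ½ = ½
~((D -> (C | ((A -> E) & C))) <-> C) = ~½ = ½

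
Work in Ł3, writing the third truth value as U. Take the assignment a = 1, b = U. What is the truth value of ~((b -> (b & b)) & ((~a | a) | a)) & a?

0

b & b = U & U = U
b -> (b & b) = U -> U = 1  [min(1, 1−½+½)]
~a = ~1 = 0
~a | a = 0 | 1 = 1
(~a | a) | a = 1 | 1 = 1
(b -> (b & b)) & ((~a | a) | a) = 1 & 1 = 1
~((b -> (b & b)) & ((~a | a) | a)) = ~1 = 0
~((b -> (b & b)) & ((~a | a) | a)) & a = 0 & 1 = 0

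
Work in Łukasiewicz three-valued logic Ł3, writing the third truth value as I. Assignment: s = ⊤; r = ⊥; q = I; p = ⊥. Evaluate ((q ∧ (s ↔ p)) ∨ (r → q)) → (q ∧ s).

s ↔ p = ⊤ ↔ ⊥ = ⊥
q ∧ (s ↔ p) = I ∧ ⊥ = ⊥
r → q = ⊥ → I = ⊤
(q ∧ (s ↔ p)) ∨ (r → q) = ⊥ ∨ ⊤ = ⊤
q ∧ s = I ∧ ⊤ = I
((q ∧ (s ↔ p)) ∨ (r → q)) → (q ∧ s) = ⊤ → I = I

I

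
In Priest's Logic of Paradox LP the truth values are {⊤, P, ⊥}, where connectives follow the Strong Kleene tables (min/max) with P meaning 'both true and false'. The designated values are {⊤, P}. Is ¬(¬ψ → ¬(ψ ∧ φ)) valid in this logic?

No

Countermodel: ψ=⊤, φ=⊤ gives ⊥, which is not designated.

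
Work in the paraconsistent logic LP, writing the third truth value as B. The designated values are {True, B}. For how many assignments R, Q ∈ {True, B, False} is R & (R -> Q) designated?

5

Of the 9 assignments, 5 give a value in {True, B}.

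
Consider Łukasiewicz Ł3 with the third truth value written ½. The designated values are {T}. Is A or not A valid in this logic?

Countermodel: A=½ gives ½, which is not designated.

No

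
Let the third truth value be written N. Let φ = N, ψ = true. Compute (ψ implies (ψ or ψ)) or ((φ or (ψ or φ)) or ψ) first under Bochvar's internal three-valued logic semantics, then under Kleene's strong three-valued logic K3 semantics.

In Bochvar's internal three-valued logic: ψ or ψ = true or true = true
ψ implies (ψ or ψ) = true implies true = true
ψ or φ = true or N = N
φ or (ψ or φ) = N or N = N
(φ or (ψ or φ)) or ψ = N or true = N
(ψ implies (ψ or ψ)) or ((φ or (ψ or φ)) or ψ) = true or N = N
In Kleene's strong three-valued logic K3: ψ or ψ = true or true = true
ψ implies (ψ or ψ) = true implies true = true
ψ or φ = true or N = true
φ or (ψ or φ) = N or true = true
(φ or (ψ or φ)) or ψ = true or true = true
(ψ implies (ψ or ψ)) or ((φ or (ψ or φ)) or ψ) = true or true = true
They differ because Bochvar's internal three-valued logic and Kleene's strong three-valued logic K3 treat N differently under the binary connectives.

N; true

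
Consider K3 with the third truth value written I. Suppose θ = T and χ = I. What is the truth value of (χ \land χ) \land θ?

I

χ \land χ = I \land I = I
(χ \land χ) \land θ = I \land T = I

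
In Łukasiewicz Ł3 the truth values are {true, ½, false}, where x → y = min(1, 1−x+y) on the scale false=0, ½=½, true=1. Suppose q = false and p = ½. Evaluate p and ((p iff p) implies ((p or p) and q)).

false

p iff p = ½ iff ½ = true
p or p = ½ or ½ = ½
(p or p) and q = ½ and false = false
(p iff p) implies ((p or p) and q) = true implies false = false
p and ((p iff p) implies ((p or p) and q)) = ½ and false = false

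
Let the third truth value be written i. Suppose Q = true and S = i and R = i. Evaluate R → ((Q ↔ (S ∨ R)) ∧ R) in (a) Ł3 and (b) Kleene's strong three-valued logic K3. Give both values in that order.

In Ł3: S ∨ R = i ∨ i = i
Q ↔ (S ∨ R) = true ↔ i = i
(Q ↔ (S ∨ R)) ∧ R = i ∧ i = i
R → ((Q ↔ (S ∨ R)) ∧ R) = i → i = true
In Kleene's strong three-valued logic K3: S ∨ R = i ∨ i = i
Q ↔ (S ∨ R) = true ↔ i = i
(Q ↔ (S ∨ R)) ∧ R = i ∧ i = i
R → ((Q ↔ (S ∨ R)) ∧ R) = i → i = i  [¬i ∨ i]
They differ because Ł3 and Kleene's strong three-valued logic K3 treat i differently under implication.

true; i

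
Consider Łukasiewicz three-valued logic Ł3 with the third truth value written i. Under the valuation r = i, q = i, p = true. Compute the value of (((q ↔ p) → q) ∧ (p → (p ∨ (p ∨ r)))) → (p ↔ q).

i

q ↔ p = i ↔ true = i  [1 − |½−1|]
(q ↔ p) → q = i → i = true
p ∨ r = true ∨ i = true
p ∨ (p ∨ r) = true ∨ true = true
p → (p ∨ (p ∨ r)) = true → true = true
((q ↔ p) → q) ∧ (p → (p ∨ (p ∨ r))) = true ∧ true = true
p ↔ q = true ↔ i = i
(((q ↔ p) → q) ∧ (p → (p ∨ (p ∨ r)))) → (p ↔ q) = true → i = i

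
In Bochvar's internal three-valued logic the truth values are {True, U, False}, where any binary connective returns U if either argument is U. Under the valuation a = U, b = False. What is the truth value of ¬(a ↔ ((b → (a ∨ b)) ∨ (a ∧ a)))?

a ∨ b = U ∨ False = U
b → (a ∨ b) = False → U = U
a ∧ a = U ∧ U = U
(b → (a ∨ b)) ∨ (a ∧ a) = U ∨ U = U
a ↔ ((b → (a ∨ b)) ∨ (a ∧ a)) = U ↔ U = U
¬(a ↔ ((b → (a ∨ b)) ∨ (a ∧ a))) = ¬U = U

U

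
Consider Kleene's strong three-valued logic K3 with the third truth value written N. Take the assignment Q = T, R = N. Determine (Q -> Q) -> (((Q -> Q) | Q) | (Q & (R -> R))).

T

Q -> Q = T -> T = T
Q -> Q = T -> T = T
(Q -> Q) | Q = T | T = T
R -> R = N -> N = N  [~N | N]
Q & (R -> R) = T & N = N
((Q -> Q) | Q) | (Q & (R -> R)) = T | N = T
(Q -> Q) -> (((Q -> Q) | Q) | (Q & (R -> R))) = T -> T = T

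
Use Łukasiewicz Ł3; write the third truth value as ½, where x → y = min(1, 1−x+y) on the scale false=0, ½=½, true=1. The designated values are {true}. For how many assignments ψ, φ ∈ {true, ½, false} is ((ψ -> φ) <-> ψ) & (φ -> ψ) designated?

Designated under: (ψ=true, φ=true); (ψ=½, φ=false).

2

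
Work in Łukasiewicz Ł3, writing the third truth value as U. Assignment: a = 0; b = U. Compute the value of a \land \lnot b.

0

\lnot b = \lnot U = U
a \land \lnot b = 0 \land U = 0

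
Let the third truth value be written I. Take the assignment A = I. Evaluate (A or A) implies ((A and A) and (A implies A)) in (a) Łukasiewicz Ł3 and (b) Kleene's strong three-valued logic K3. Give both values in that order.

True; I

In Łukasiewicz Ł3: A or A = I or I = I
A and A = I and I = I
A implies A = I implies I = True
(A and A) and (A implies A) = I and True = I
(A or A) implies ((A and A) and (A implies A)) = I implies I = True
In Kleene's strong three-valued logic K3: A or A = I or I = I
A and A = I and I = I
A implies A = I implies I = I  [not I or I]
(A and A) and (A implies A) = I and I = I
(A or A) implies ((A and A) and (A implies A)) = I implies I = I
They differ because Łukasiewicz Ł3 and Kleene's strong three-valued logic K3 treat I differently under implication.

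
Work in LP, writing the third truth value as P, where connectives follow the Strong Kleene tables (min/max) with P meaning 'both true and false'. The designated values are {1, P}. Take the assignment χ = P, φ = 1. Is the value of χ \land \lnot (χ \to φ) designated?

χ \to φ = P \to 1 = 1
\lnot (χ \to φ) = \lnot 1 = 0
χ \land \lnot (χ \to φ) = P \land 0 = 0
0 ∉ {1, P}.

No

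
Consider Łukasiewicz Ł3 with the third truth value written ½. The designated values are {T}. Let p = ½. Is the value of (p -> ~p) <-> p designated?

No

~p = ~½ = ½
p -> ~p = ½ -> ½ = T  [min(1, 1−½+½)]
(p -> ~p) <-> p = T <-> ½ = ½
½ ∉ {T}.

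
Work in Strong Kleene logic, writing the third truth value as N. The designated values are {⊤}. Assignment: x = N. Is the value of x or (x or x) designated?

No

x or x = N or N = N
x or (x or x) = N or N = N
N ∉ {⊤}.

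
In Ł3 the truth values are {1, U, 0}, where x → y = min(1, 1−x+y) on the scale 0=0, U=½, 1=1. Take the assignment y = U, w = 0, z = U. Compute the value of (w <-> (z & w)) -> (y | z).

U

z & w = U & 0 = 0
w <-> (z & w) = 0 <-> 0 = 1
y | z = U | U = U
(w <-> (z & w)) -> (y | z) = 1 -> U = U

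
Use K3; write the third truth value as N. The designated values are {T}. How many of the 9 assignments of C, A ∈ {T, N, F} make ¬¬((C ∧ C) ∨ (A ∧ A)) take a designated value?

5

Of the 9 assignments, 5 give a value in {T}.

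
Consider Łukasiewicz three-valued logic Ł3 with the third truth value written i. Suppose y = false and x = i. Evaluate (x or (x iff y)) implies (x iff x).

x iff y = i iff false = i
x or (x iff y) = i or i = i
x iff x = i iff i = true
(x or (x iff y)) implies (x iff x) = i implies true = true

true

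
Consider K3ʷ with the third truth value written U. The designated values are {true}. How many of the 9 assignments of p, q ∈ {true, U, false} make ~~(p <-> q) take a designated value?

Designated under: (p=true, q=true); (p=false, q=false).

2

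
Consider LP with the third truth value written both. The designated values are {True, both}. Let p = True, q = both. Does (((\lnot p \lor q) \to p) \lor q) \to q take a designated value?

Yes

\lnot p = \lnot True = False
\lnot p \lor q = False \lor both = both
(\lnot p \lor q) \to p = both \to True = True
((\lnot p \lor q) \to p) \lor q = True \lor both = True
(((\lnot p \lor q) \to p) \lor q) \to q = True \to both = both
both ∈ {True, both}.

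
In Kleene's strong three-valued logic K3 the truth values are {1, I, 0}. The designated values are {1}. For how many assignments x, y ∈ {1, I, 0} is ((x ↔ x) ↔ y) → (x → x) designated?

6

Of the 9 assignments, 6 give a value in {1}.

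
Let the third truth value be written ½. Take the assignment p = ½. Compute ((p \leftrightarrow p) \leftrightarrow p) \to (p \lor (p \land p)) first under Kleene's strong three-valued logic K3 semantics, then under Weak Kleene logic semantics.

½; ½

In Kleene's strong three-valued logic K3: p \leftrightarrow p = ½ \leftrightarrow ½ = ½
(p \leftrightarrow p) \leftrightarrow p = ½ \leftrightarrow ½ = ½
p \land p = ½ \land ½ = ½
p \lor (p \land p) = ½ \lor ½ = ½
((p \leftrightarrow p) \leftrightarrow p) \to (p \lor (p \land p)) = ½ \to ½ = ½  [\lnot ½ \lor ½]
In Weak Kleene logic: p \leftrightarrow p = ½ \leftrightarrow ½ = ½
(p \leftrightarrow p) \leftrightarrow p = ½ \leftrightarrow ½ = ½
p \land p = ½ \land ½ = ½
p \lor (p \land p) = ½ \lor ½ = ½
((p \leftrightarrow p) \leftrightarrow p) \to (p \lor (p \land p)) = ½ \to ½ = ½  [any arg is the third value ⇒ result is the third value]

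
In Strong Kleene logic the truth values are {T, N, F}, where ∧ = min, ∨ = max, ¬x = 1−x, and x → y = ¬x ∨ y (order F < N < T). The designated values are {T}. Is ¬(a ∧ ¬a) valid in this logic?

No

Countermodel: a=N gives N, which is not designated.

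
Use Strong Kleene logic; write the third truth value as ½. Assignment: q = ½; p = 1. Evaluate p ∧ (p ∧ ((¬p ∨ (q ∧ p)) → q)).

½

¬p = ¬1 = 0
q ∧ p = ½ ∧ 1 = ½
¬p ∨ (q ∧ p) = 0 ∨ ½ = ½
(¬p ∨ (q ∧ p)) → q = ½ → ½ = ½  [¬½ ∨ ½]
p ∧ ((¬p ∨ (q ∧ p)) → q) = 1 ∧ ½ = ½
p ∧ (p ∧ ((¬p ∨ (q ∧ p)) → q)) = 1 ∧ ½ = ½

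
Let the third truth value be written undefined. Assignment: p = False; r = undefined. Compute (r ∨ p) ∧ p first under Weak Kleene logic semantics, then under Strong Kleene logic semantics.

In Weak Kleene logic: r ∨ p = undefined ∨ False = undefined
(r ∨ p) ∧ p = undefined ∧ False = undefined
In Strong Kleene logic: r ∨ p = undefined ∨ False = undefined
(r ∨ p) ∧ p = undefined ∧ False = False
They differ because Weak Kleene logic and Strong Kleene logic treat undefined differently under the binary connectives.

undefined; False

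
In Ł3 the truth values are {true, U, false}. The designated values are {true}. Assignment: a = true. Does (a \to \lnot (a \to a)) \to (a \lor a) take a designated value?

a \to a = true \to true = true
\lnot (a \to a) = \lnot true = false
a \to \lnot (a \to a) = true \to false = false
a \lor a = true \lor true = true
(a \to \lnot (a \to a)) \to (a \lor a) = false \to true = true
true ∈ {true}.

Yes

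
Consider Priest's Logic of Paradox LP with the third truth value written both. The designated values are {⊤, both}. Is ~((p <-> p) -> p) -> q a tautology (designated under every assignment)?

No

Countermodel: p=⊥, q=⊥ gives ⊥, which is not designated.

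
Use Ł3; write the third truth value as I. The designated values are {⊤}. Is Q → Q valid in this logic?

Yes

Every assignment of Q over {⊤, I, ⊥} gives a value in {⊤}.
In particular, with Q=I: Q → Q = ⊤.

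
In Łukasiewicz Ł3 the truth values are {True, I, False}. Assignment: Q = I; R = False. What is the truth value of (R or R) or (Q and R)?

False

R or R = False or False = False
Q and R = I and False = False
(R or R) or (Q and R) = False or False = False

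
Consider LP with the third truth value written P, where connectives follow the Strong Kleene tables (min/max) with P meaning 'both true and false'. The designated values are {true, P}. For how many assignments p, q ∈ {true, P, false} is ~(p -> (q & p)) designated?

Of the 9 assignments, 5 give a value in {true, P}.

5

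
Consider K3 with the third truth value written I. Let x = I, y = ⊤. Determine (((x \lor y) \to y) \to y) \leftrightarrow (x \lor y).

⊤

x \lor y = I \lor ⊤ = ⊤
(x \lor y) \to y = ⊤ \to ⊤ = ⊤
((x \lor y) \to y) \to y = ⊤ \to ⊤ = ⊤
x \lor y = I \lor ⊤ = ⊤
(((x \lor y) \to y) \to y) \leftrightarrow (x \lor y) = ⊤ \leftrightarrow ⊤ = ⊤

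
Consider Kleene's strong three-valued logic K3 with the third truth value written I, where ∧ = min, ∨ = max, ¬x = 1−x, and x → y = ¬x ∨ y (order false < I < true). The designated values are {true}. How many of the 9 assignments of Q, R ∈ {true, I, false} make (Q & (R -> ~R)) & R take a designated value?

0

Of the 9 assignments, 0 give a value in {true}.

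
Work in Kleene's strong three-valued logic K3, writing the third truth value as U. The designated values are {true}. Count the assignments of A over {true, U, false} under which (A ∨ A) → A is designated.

A=true: true ✓
A=U: U ·
A=false: true ✓

2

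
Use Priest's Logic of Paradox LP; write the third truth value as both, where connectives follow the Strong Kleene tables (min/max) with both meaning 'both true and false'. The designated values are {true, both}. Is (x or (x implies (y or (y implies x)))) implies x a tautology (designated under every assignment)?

No

Countermodel: x=false, y=true gives false, which is not designated.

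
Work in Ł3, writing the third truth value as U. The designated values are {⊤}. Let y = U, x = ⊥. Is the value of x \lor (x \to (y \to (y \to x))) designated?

Yes

y \to x = U \to ⊥ = U  [min(1, 1−½+0)]
y \to (y \to x) = U \to U = ⊤
x \to (y \to (y \to x)) = ⊥ \to ⊤ = ⊤
x \lor (x \to (y \to (y \to x))) = ⊥ \lor ⊤ = ⊤
⊤ ∈ {⊤}.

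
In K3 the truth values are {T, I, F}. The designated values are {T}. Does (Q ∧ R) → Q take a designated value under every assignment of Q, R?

No

Countermodel: Q=I, R=T gives I, which is not designated.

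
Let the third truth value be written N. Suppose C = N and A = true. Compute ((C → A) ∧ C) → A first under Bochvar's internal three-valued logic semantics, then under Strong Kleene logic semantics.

N; true

In Bochvar's internal three-valued logic: C → A = N → true = N  [any arg is the third value ⇒ result is the third value]
(C → A) ∧ C = N ∧ N = N
((C → A) ∧ C) → A = N → true = N
In Strong Kleene logic: C → A = N → true = true  [¬N ∨ true]
(C → A) ∧ C = true ∧ N = N
((C → A) ∧ C) → A = N → true = true
They differ because Bochvar's internal three-valued logic and Strong Kleene logic treat N differently under the binary connectives.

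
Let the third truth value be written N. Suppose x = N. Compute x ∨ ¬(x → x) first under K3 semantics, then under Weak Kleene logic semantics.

In K3: x → x = N → N = N  [¬N ∨ N]
¬(x → x) = ¬N = N
x ∨ ¬(x → x) = N ∨ N = N
In Weak Kleene logic: x → x = N → N = N  [any arg is the third value ⇒ result is the third value]
¬(x → x) = ¬N = N
x ∨ ¬(x → x) = N ∨ N = N

N; N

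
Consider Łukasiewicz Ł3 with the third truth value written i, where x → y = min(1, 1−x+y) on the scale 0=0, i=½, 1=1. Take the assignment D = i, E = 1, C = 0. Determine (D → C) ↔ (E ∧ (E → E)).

D → C = i → 0 = i  [min(1, 1−½+0)]
E → E = 1 → 1 = 1
E ∧ (E → E) = 1 ∧ 1 = 1
(D → C) ↔ (E ∧ (E → E)) = i ↔ 1 = i

i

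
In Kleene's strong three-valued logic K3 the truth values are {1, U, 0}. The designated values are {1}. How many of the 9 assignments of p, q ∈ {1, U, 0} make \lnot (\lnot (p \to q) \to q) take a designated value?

Designated under: (p=1, q=0).

1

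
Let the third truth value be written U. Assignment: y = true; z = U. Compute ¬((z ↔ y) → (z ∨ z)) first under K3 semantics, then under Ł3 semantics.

In K3: z ↔ y = U ↔ true = U
z ∨ z = U ∨ U = U
(z ↔ y) → (z ∨ z) = U → U = U
¬((z ↔ y) → (z ∨ z)) = ¬U = U
In Ł3: z ↔ y = U ↔ true = U
z ∨ z = U ∨ U = U
(z ↔ y) → (z ∨ z) = U → U = true
¬((z ↔ y) → (z ∨ z)) = ¬true = false
They differ because K3 and Ł3 treat U differently under implication.

U; false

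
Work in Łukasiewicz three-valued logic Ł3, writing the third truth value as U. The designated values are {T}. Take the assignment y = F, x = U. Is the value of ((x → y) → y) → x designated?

x → y = U → F = U
(x → y) → y = U → F = U
((x → y) → y) → x = U → U = T
T ∈ {T}.

Yes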